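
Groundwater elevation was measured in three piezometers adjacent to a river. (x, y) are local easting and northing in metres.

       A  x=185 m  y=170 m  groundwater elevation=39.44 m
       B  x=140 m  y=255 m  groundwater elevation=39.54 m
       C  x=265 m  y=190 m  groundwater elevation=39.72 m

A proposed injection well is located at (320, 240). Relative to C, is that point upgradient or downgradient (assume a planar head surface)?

With h = a·x + b·y + c and A as origin, the differences give:
  (-45)·a + 85·b = +0.10
  80·a + 20·b = +0.28
Eliminate b (×20 and ×85, subtract): -7700·a = -21.800 → a = ∂h/∂x = +0.002831
Back-substitute: b = ∂h/∂y = +0.002675.
Head at (320, 240) = 39.44 + (+0.002831)·(135) + (+0.002675)·(70) = 40.01 m.
That is higher than the 39.72 m at C, so the point is upgradient.

upgradient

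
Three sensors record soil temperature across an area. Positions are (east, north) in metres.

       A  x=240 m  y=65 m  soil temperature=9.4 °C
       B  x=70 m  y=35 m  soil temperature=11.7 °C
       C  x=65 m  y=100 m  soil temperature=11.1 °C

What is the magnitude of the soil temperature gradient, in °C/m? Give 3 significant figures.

Taking A as reference: B−A = (-170, -30, +2.3); C−A = (-175, 35, +1.7).
Determinant of the coordinate differences = (-170)·35 − (-175)·(-30) = -11200.
∂T/∂x = [(+2.3)·35 − (+1.7)·(-30)] / -11200 = -0.01174
∂T/∂y = [(-170)·(+1.7) − (-175)·(+2.3)] / -11200 = -0.01013
|∇f| = √(-0.01174² + -0.01013²) = 0.01551 °C/m

0.0155 °C/m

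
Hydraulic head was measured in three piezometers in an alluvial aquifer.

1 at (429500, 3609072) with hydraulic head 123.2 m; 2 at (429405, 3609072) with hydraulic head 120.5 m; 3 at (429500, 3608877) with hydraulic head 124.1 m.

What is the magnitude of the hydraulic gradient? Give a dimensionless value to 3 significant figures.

∂h/∂x = (120.5 − 123.2) / (429405 − 429500) = +0.02842
∂h/∂y = (124.1 − 123.2) / (3608877 − 3609072) = -0.004615
|∇h| = √(0.02842² + -0.004615²) = 0.02879

0.0288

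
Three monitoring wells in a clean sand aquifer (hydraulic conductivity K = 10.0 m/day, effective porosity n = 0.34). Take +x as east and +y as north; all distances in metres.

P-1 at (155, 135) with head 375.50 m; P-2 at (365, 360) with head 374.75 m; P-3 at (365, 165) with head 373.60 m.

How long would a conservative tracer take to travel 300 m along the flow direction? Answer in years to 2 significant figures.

Differences from P-1: to P-2 (Δx, Δy, Δh) = (210, 225, -0.75); to P-3 = (210, 30, -1.90).
Determinant of the coordinate differences = 210·30 − 210·225 = -40950.
∂h/∂x = [(-0.75)·30 − (-1.90)·225] / -40950 = -0.009890
∂h/∂y = [210·(-1.90) − 210·(-0.75)] / -40950 = +0.005897
|∇h| = √(-0.009890² + 0.005897²) = 0.01151
Seepage velocity v = K·i/n = 10.0 × 0.01151 / 0.34 = 0.3385 m/day.
t = 300 / 0.3385 = 886.3 days = 2.43 years.

2.4 years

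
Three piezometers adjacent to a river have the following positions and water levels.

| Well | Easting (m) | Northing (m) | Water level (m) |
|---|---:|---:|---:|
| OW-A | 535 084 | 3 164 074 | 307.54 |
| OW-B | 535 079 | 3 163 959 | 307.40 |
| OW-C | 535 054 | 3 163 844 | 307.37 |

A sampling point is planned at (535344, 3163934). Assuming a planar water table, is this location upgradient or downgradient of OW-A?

With h = a·x + b·y + c and OW-A as origin, the differences give:
  (-5)·a + (-115)·b = -0.14
  (-30)·a + (-230)·b = -0.17
Eliminate b (×(-230) and ×(-115), subtract): -2300·a = 12.650 → a = ∂h/∂x = -0.005500
Back-substitute: b = ∂h/∂y = +0.001457.
Head at (535344, 3163934) = 307.54 + (-0.005500)·(260) + (+0.001457)·(-140) = 305.91 m.
That is lower than the 307.54 m at OW-A, so the point is downgradient.

downgradient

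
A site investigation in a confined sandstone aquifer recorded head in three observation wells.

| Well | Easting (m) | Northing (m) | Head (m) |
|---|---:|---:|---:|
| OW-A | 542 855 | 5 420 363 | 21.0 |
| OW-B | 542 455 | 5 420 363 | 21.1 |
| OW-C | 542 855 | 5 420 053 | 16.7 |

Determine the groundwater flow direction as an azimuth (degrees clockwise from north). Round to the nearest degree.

∂h/∂x = (21.1 − 21.0) / (542455 − 542855) = -0.0002500
∂h/∂y = (16.7 − 21.0) / (5420053 − 5420363) = +0.01387
Flow direction (−∇h) has components (+0.0002500 E, -0.01387 N).
Azimuth = atan2(E, N) = atan2(+0.0002500, -0.01387) = 179.0° ≈ 179°.

179°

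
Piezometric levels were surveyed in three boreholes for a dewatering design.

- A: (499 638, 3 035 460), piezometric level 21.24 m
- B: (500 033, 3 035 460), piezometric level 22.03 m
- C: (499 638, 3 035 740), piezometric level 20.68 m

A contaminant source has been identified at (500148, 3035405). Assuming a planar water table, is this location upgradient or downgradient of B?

upgradient

∂h/∂x = (22.03 − 21.24) / (500033 − 499638) = +0.002000
∂h/∂y = (20.68 − 21.24) / (3035740 − 3035460) = -0.002000
Head at (500148, 3035405) = 21.24 + (+0.002000)·(510) + (-0.002000)·(-55) = 22.37 m.
That is higher than the 22.03 m at B, so the point is upgradient.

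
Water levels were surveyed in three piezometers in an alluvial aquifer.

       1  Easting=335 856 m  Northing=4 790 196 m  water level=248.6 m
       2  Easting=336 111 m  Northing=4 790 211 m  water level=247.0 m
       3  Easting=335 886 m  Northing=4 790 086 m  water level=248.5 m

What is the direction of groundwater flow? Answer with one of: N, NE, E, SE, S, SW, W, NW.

E

With h = a·x + b·y + c and 1 as origin, the differences give:
  255·a + 15·b = -1.6
  30·a + (-110)·b = -0.1
Eliminate b (×(-110) and ×15, subtract): -28500·a = 177.50 → a = ∂h/∂x = -0.006228
Back-substitute: b = ∂h/∂y = -0.0007895.
Flow = −∇h = (+0.006228 east, +0.0007895 north), which points east.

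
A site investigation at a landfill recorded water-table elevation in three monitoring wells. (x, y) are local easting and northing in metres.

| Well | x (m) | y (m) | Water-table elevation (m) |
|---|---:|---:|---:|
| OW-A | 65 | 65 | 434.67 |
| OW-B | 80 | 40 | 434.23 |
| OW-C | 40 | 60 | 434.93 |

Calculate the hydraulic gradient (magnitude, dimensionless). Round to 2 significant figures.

0.016

Differences from OW-A: to OW-B (Δx, Δy, Δh) = (15, -25, -0.44); to OW-C = (-25, -5, +0.26).
Solve a·Δx + b·Δy = Δh: det = 15·(-5) − (-25)·(-25) = -700.
∂h/∂x = [(-0.44)·(-5) − (+0.26)·(-25)] / -700 = -0.01243
∂h/∂y = [15·(+0.26) − (-25)·(-0.44)] / -700 = +0.01014
|∇h| = √(-0.01243² + 0.01014²) = 0.01604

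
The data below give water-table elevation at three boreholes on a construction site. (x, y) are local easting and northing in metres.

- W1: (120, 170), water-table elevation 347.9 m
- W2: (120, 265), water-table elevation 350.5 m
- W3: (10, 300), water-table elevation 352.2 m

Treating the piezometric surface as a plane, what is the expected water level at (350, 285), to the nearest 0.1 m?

Three-point gradient (reference W1): Δ to W2 = (0, 95, +2.6), Δ to W3 = (-110, 130, +4.3).
∂h/∂x = -0.006746, ∂h/∂y = +0.02737 (det = 10450).
h(350, 285) = 347.9 + (-0.006746)·(230) + (+0.02737)·(115) = 347.9 -1.552 +3.147 = 349.496 m.

349.5 m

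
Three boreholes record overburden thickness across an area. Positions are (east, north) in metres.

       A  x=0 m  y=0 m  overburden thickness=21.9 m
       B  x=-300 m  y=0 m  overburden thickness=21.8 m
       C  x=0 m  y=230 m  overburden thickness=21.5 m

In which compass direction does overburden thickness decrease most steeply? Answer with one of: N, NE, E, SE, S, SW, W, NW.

N

∂d/∂x = (21.8 − 21.9) / (-300 − 0) = +0.0003333
∂d/∂y = (21.5 − 21.9) / (230 − 0) = -0.001739
Steepest decrease is along −∇f = (-0.0003333 E, +0.001739 N) → north.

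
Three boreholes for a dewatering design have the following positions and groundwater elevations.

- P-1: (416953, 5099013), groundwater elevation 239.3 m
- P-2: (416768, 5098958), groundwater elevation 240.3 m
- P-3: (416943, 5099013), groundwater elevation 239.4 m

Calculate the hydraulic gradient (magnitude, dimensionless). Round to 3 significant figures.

0.0184

Differences from P-1: to P-2 (Δx, Δy, Δh) = (-185, -55, +1.0); to P-3 = (-10, 0, +0.1).
Solve a·Δx + b·Δy = Δh: det = (-185)·0 − (-10)·(-55) = -550.
∂h/∂x = [(+1.0)·0 − (+0.1)·(-55)] / -550 = -0.010000
∂h/∂y = [(-185)·(+0.1) − (-10)·(+1.0)] / -550 = +0.01545
|∇h| = √(-0.010000² + 0.01545²) = 0.0184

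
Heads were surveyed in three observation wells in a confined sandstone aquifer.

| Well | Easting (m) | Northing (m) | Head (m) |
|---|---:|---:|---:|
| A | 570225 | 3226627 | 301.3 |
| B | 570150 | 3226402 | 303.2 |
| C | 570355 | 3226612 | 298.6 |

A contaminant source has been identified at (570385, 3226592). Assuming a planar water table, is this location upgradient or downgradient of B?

downgradient

Taking A as reference: B−A = (-75, -225, +1.9); C−A = (130, -15, -2.7).
Determinant of the coordinate differences = (-75)·(-15) − 130·(-225) = 30375.
∂h/∂x = [(+1.9)·(-15) − (-2.7)·(-225)] / 30375 = -0.02094
∂h/∂y = [(-75)·(-2.7) − 130·(+1.9)] / 30375 = -0.001465
Head at (570385, 3226592) = 301.3 + (-0.02094)·(160) + (-0.001465)·(-35) = 298.00 m.
That is lower than the 303.2 m at B, so the point is downgradient.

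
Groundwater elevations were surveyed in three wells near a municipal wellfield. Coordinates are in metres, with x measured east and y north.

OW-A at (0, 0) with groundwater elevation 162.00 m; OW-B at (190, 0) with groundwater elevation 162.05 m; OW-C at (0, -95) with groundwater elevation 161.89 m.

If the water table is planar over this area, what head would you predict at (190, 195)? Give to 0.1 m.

162.3 m

∂h/∂x = (162.05 − 162.00) / (190 − 0) = +0.0002632
∂h/∂y = (161.89 − 162.00) / (-95 − 0) = +0.001158
h(190, 195) = 162.00 + (+0.0002632)·(190) + (+0.001158)·(195) = 162.00 +0.050 +0.226 = 162.276 m.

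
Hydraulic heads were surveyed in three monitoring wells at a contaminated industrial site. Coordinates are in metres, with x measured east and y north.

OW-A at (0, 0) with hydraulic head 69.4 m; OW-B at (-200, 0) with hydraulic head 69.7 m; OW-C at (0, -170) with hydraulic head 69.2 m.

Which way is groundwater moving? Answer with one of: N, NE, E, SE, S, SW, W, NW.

SE

∂h/∂x = (69.7 − 69.4) / (-200 − 0) = -0.001500
∂h/∂y = (69.2 − 69.4) / (-170 − 0) = +0.001176
Flow = −∇h = (+0.001500 east, -0.001176 north), which points southeast.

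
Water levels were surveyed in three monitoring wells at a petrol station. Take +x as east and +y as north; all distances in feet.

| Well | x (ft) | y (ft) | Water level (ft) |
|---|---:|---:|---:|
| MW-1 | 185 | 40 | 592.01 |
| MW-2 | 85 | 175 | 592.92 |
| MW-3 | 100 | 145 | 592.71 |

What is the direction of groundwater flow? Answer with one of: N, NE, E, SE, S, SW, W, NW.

Differences from MW-1: to MW-2 (Δx, Δy, Δh) = (-100, 135, +0.91); to MW-3 = (-85, 105, +0.70).
Determinant of the coordinate differences = (-100)·105 − (-85)·135 = 975.
∂h/∂x = [(+0.91)·105 − (+0.70)·135] / 975 = +0.001077
∂h/∂y = [(-100)·(+0.70) − (-85)·(+0.91)] / 975 = +0.007538
Flow = −∇h = (-0.001077 east, -0.007538 north), which points south.

S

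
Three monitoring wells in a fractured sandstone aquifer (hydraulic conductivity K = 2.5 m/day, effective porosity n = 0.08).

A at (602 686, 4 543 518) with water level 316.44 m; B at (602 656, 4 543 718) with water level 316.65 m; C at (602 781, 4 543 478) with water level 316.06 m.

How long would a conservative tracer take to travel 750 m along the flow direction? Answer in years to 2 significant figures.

17 years

With h = a·x + b·y + c and A as origin, the differences give:
  (-30)·a + 200·b = +0.21
  95·a + (-40)·b = -0.38
Eliminate b (×(-40) and ×200, subtract): -17800·a = 67.600 → a = ∂h/∂x = -0.003798
Back-substitute: b = ∂h/∂y = +0.0004803.
|∇h| = √(-0.003798² + 0.0004803²) = 0.003828
Seepage velocity v = K·i/n = 2.5 × 0.003828 / 0.08 = 0.1196 m/day.
t = 750 / 0.1196 = 6271 days = 17.2 years.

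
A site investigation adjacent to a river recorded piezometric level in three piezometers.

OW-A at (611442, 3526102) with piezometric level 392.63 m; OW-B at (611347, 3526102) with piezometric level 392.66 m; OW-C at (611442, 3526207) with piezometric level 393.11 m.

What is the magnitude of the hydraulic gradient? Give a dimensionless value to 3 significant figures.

∂h/∂x = (392.66 − 392.63) / (611347 − 611442) = -0.0003158
∂h/∂y = (393.11 − 392.63) / (3526207 − 3526102) = +0.004571
|∇h| = √(-0.0003158² + 0.004571²) = 0.004582

0.00458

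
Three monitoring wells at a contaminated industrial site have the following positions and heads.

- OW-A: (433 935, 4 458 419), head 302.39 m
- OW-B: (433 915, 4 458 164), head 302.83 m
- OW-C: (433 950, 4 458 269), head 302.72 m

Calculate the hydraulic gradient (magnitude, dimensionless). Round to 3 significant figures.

0.00329

Differences from OW-A: to OW-B (Δx, Δy, Δh) = (-20, -255, +0.44); to OW-C = (15, -150, +0.33).
Determinant of the coordinate differences = (-20)·(-150) − 15·(-255) = 6825.
∂h/∂x = [(+0.44)·(-150) − (+0.33)·(-255)] / 6825 = +0.002659
∂h/∂y = [(-20)·(+0.33) − 15·(+0.44)] / 6825 = -0.001934
|∇h| = √(0.002659² + -0.001934²) = 0.003288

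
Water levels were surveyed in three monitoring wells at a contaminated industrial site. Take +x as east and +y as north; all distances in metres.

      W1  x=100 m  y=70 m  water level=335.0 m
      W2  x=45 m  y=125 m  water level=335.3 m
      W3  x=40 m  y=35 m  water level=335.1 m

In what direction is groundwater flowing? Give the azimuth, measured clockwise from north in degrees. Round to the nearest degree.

128°

Taking W1 as reference: W2−W1 = (-55, 55, +0.3); W3−W1 = (-60, -35, +0.1).
Determinant of the coordinate differences = (-55)·(-35) − (-60)·55 = 5225.
∂h/∂x = [(+0.3)·(-35) − (+0.1)·55] / 5225 = -0.003062
∂h/∂y = [(-55)·(+0.1) − (-60)·(+0.3)] / 5225 = +0.002392
Flow direction (−∇h) has components (+0.003062 E, -0.002392 N).
Azimuth = atan2(E, N) = atan2(+0.003062, -0.002392) = 128.0° ≈ 128°.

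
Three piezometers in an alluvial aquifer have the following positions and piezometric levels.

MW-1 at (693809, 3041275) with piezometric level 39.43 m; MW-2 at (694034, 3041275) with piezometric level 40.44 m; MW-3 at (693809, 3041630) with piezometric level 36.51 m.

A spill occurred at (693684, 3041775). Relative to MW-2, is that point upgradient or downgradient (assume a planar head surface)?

∂h/∂x = (40.44 − 39.43) / (694034 − 693809) = +0.004489
∂h/∂y = (36.51 − 39.43) / (3041630 − 3041275) = -0.008225
Head at (693684, 3041775) = 39.43 + (+0.004489)·(-125) + (-0.008225)·(500) = 34.76 m.
That is lower than the 40.44 m at MW-2, so the point is downgradient.

downgradient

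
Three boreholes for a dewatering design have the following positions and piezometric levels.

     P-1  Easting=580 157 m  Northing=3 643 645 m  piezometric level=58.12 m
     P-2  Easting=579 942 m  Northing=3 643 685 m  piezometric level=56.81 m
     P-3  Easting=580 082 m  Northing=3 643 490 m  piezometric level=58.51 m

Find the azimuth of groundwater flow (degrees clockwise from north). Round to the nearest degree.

314°

Taking P-1 as reference: P-2−P-1 = (-215, 40, -1.31); P-3−P-1 = (-75, -155, +0.39).
Solve a·Δx + b·Δy = Δh: det = (-215)·(-155) − (-75)·40 = 36325.
∂h/∂x = [(-1.31)·(-155) − (+0.39)·40] / 36325 = +0.005160
∂h/∂y = [(-215)·(+0.39) − (-75)·(-1.31)] / 36325 = -0.005013
Flow direction (−∇h) has components (-0.005160 E, +0.005013 N).
Azimuth = atan2(E, N) = atan2(-0.005160, +0.005013) = 314.2° ≈ 314°.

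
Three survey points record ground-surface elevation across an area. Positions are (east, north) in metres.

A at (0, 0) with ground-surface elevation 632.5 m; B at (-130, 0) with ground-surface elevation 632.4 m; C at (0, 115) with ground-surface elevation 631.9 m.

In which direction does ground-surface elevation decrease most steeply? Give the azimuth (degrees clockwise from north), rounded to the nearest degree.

352°

∂z/∂x = (632.4 − 632.5) / (-130 − 0) = +0.0007692
∂z/∂y = (631.9 − 632.5) / (115 − 0) = -0.005217
Steepest decrease is along −∇f: components (-0.0007692 E, +0.005217 N).
Azimuth = atan2(-0.0007692, +0.005217) = 351.6° ≈ 352°.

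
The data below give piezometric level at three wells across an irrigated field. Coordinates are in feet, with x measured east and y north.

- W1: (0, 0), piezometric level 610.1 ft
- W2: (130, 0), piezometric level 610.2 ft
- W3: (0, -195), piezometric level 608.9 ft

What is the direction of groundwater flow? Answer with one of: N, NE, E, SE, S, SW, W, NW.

S

∂h/∂x = (610.2 − 610.1) / (130 − 0) = +0.0007692
∂h/∂y = (608.9 − 610.1) / (-195 − 0) = +0.006154
Flow = −∇h = (-0.0007692 east, -0.006154 north), which points south.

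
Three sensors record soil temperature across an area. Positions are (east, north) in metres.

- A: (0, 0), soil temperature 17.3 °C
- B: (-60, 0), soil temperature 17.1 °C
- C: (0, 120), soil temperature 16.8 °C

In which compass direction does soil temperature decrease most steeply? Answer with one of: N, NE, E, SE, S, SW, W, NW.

NW

∂T/∂x = (17.1 − 17.3) / (-60 − 0) = +0.003333
∂T/∂y = (16.8 − 17.3) / (120 − 0) = -0.004167
Steepest decrease is along −∇f = (-0.003333 E, +0.004167 N) → northwest.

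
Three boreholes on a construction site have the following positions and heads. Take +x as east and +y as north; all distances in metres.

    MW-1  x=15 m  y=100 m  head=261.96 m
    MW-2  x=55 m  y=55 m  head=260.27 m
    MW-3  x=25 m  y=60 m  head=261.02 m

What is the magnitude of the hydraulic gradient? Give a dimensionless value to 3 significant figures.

Taking MW-1 as reference: MW-2−MW-1 = (40, -45, -1.69); MW-3−MW-1 = (10, -40, -0.94).
Determinant of the coordinate differences = 40·(-40) − 10·(-45) = -1150.
∂h/∂x = [(-1.69)·(-40) − (-0.94)·(-45)] / -1150 = -0.02200
∂h/∂y = [40·(-0.94) − 10·(-1.69)] / -1150 = +0.01800
|∇h| = √(-0.02200² + 0.01800²) = 0.02843

0.0284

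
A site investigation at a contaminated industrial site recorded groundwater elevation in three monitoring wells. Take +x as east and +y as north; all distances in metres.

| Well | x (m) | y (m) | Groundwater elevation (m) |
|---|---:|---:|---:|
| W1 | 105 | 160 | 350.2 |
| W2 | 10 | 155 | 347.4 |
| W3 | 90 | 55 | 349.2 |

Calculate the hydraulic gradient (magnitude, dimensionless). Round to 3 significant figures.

0.0297

With h = a·x + b·y + c and W1 as origin, the differences give:
  (-95)·a + (-5)·b = -2.8
  (-15)·a + (-105)·b = -1.0
Eliminate b (×(-105) and ×(-5), subtract): 9900·a = 289.00 → a = ∂h/∂x = +0.02919
Back-substitute: b = ∂h/∂y = +0.005354.
|∇h| = √(0.02919² + 0.005354²) = 0.02968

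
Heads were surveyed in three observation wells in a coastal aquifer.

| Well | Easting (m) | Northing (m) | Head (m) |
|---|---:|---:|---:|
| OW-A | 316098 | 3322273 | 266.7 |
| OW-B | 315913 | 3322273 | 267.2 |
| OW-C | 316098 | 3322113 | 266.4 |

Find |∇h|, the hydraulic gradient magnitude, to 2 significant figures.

∂h/∂x = (267.2 − 266.7) / (315913 − 316098) = -0.002703
∂h/∂y = (266.4 − 266.7) / (3322113 − 3322273) = +0.001875
|∇h| = √(-0.002703² + 0.001875²) = 0.00329

0.0033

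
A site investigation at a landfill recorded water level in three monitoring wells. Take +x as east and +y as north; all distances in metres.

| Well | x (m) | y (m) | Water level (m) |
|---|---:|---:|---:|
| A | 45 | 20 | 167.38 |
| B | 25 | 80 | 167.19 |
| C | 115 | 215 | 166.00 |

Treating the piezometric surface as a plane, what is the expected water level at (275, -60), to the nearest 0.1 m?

Taking A as reference: B−A = (-20, 60, -0.19); C−A = (70, 195, -1.38).
Solve a·Δx + b·Δy = Δh: det = (-20)·195 − 70·60 = -8100.
∂h/∂x = [(-0.19)·195 − (-1.38)·60] / -8100 = -0.005648
∂h/∂y = [(-20)·(-1.38) − 70·(-0.19)] / -8100 = -0.005049
h(275, -60) = 167.38 + (-0.005648)·(230) + (-0.005049)·(-80) = 167.38 -1.299 +0.404 = 166.485 m.

166.5 m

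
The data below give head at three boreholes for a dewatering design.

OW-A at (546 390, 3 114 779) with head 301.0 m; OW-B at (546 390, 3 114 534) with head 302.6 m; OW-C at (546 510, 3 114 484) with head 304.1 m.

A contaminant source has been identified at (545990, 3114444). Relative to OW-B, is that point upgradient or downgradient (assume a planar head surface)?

Differences from OW-A: to OW-B (Δx, Δy, Δh) = (0, -245, +1.6); to OW-C = (120, -295, +3.1).
Solve a·Δx + b·Δy = Δh: det = 0·(-295) − 120·(-245) = 29400.
∂h/∂x = [(+1.6)·(-295) − (+3.1)·(-245)] / 29400 = +0.009779
∂h/∂y = [0·(+3.1) − 120·(+1.6)] / 29400 = -0.006531
Head at (545990, 3114444) = 301.0 + (+0.009779)·(-400) + (-0.006531)·(-335) = 299.28 m.
That is lower than the 302.6 m at OW-B, so the point is downgradient.

downgradient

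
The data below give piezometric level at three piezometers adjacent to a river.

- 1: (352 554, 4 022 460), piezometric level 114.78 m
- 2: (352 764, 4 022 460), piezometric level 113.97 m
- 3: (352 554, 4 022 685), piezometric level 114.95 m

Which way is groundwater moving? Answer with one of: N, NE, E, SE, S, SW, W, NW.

E

∂h/∂x = (113.97 − 114.78) / (352764 − 352554) = -0.003857
∂h/∂y = (114.95 − 114.78) / (4022685 − 4022460) = +0.0007556
Flow = −∇h = (+0.003857 east, -0.0007556 north), which points east.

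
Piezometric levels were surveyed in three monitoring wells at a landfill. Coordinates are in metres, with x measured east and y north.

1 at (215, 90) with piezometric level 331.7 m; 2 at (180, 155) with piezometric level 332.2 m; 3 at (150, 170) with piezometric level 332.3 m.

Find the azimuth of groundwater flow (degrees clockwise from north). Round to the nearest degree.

185°

Differences from 1: to 2 (Δx, Δy, Δh) = (-35, 65, +0.5); to 3 = (-65, 80, +0.6).
Solve a·Δx + b·Δy = Δh: det = (-35)·80 − (-65)·65 = 1425.
∂h/∂x = [(+0.5)·80 − (+0.6)·65] / 1425 = +0.0007018
∂h/∂y = [(-35)·(+0.6) − (-65)·(+0.5)] / 1425 = +0.008070
Flow direction (−∇h) has components (-0.0007018 E, -0.008070 N).
Azimuth = atan2(E, N) = atan2(-0.0007018, -0.008070) = 185.0° ≈ 185°.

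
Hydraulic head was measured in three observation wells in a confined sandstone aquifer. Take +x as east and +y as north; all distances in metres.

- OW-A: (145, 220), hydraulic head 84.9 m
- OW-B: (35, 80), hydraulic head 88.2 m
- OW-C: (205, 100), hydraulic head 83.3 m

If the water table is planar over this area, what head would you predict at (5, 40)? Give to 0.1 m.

89.1 m

Differences from OW-A: to OW-B (Δx, Δy, Δh) = (-110, -140, +3.3); to OW-C = (60, -120, -1.6).
Determinant of the coordinate differences = (-110)·(-120) − 60·(-140) = 21600.
∂h/∂x = [(+3.3)·(-120) − (-1.6)·(-140)] / 21600 = -0.02870
∂h/∂y = [(-110)·(-1.6) − 60·(+3.3)] / 21600 = -0.001019
h(5, 40) = 84.9 + (-0.02870)·(-140) + (-0.001019)·(-180) = 84.9 +4.019 +0.183 = 89.102 m.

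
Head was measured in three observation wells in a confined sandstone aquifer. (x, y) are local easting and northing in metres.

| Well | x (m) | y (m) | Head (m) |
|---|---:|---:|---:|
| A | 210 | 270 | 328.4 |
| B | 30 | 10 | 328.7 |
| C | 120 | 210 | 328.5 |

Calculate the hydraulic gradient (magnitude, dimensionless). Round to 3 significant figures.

With h = a·x + b·y + c and A as origin, the differences give:
  (-180)·a + (-260)·b = +0.3
  (-90)·a + (-60)·b = +0.1
Eliminate b (×(-60) and ×(-260), subtract): -12600·a = 8.00 → a = ∂h/∂x = -0.0006349
Back-substitute: b = ∂h/∂y = -0.0007143.
|∇h| = √(-0.0006349² + -0.0007143²) = 0.0009557

0.000956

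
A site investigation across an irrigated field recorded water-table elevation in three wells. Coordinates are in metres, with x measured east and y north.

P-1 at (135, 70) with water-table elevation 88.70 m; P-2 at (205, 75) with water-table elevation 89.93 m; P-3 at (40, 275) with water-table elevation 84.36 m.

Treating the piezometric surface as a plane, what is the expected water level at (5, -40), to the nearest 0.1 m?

With h = a·x + b·y + c and P-1 as origin, the differences give:
  70·a + 5·b = +1.23
  (-95)·a + 205·b = -4.34
Eliminate b (×205 and ×5, subtract): 14825·a = 273.850 → a = ∂h/∂x = +0.01847
Back-substitute: b = ∂h/∂y = -0.01261.
h(5, -40) = 88.70 + (+0.01847)·(-130) + (-0.01261)·(-110) = 88.70 -2.401 +1.387 = 87.686 m.

87.7 m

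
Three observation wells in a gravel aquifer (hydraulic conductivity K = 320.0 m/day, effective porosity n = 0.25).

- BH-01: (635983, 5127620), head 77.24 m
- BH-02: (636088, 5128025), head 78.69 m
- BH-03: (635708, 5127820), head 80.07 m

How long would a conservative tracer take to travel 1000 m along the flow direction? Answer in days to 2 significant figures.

With h = a·x + b·y + c and BH-01 as origin, the differences give:
  105·a + 405·b = +1.45
  (-275)·a + 200·b = +2.83
Eliminate b (×200 and ×405, subtract): 132375·a = -856.150 → a = ∂h/∂x = -0.006468
Back-substitute: b = ∂h/∂y = +0.005257.
|∇h| = √(-0.006468² + 0.005257²) = 0.008335
Seepage velocity v = K·i/n = 320.0 × 0.008335 / 0.25 = 10.67 m/day.
t = 1000 / 10.67 = 93.72 days.

94 days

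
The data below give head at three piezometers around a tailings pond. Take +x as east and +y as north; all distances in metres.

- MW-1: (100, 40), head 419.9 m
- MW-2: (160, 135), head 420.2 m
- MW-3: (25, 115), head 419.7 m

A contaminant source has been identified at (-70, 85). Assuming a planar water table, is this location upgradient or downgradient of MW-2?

Taking MW-1 as reference: MW-2−MW-1 = (60, 95, +0.3); MW-3−MW-1 = (-75, 75, -0.2).
Determinant of the coordinate differences = 60·75 − (-75)·95 = 11625.
∂h/∂x = [(+0.3)·75 − (-0.2)·95] / 11625 = +0.003570
∂h/∂y = [60·(-0.2) − (-75)·(+0.3)] / 11625 = +0.0009032
Head at (-70, 85) = 419.9 + (+0.003570)·(-170) + (+0.0009032)·(45) = 419.33 m.
That is lower than the 420.2 m at MW-2, so the point is downgradient.

downgradient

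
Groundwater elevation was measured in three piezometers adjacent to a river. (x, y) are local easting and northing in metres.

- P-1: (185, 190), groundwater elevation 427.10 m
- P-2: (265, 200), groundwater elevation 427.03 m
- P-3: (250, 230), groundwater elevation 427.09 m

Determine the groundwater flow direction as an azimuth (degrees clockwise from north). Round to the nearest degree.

Taking P-1 as reference: P-2−P-1 = (80, 10, -0.07); P-3−P-1 = (65, 40, -0.01).
Solve a·Δx + b·Δy = Δh: det = 80·40 − 65·10 = 2550.
∂h/∂x = [(-0.07)·40 − (-0.01)·10] / 2550 = -0.001059
∂h/∂y = [80·(-0.01) − 65·(-0.07)] / 2550 = +0.001471
Flow direction (−∇h) has components (+0.001059 E, -0.001471 N).
Azimuth = atan2(E, N) = atan2(+0.001059, -0.001471) = 144.2° ≈ 144°.

144°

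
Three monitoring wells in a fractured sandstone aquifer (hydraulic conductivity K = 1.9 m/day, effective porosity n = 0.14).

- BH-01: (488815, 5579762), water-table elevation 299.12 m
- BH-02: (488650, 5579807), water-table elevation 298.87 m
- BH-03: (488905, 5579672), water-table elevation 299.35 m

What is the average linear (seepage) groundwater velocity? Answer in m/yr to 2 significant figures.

With h = a·x + b·y + c and BH-01 as origin, the differences give:
  (-165)·a + 45·b = -0.25
  90·a + (-90)·b = +0.23
Eliminate b (×(-90) and ×45, subtract): 10800·a = 12.150 → a = ∂h/∂x = +0.001125
Back-substitute: b = ∂h/∂y = -0.001431.
|∇h| = √(0.001125² + -0.001431²) = 0.00182
Seepage velocity v = K·i/n = 1.9 × 0.00182 / 0.14 = 0.0247 m/day = 9.022 m/yr.

9.0 m/yr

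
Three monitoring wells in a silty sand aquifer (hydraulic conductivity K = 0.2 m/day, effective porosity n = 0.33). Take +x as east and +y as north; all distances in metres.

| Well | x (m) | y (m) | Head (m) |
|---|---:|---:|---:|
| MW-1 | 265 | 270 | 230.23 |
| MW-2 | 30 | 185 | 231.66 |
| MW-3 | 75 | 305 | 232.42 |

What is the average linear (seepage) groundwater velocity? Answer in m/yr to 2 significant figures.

Differences from MW-1: to MW-2 (Δx, Δy, Δh) = (-235, -85, +1.43); to MW-3 = (-190, 35, +2.19).
Determinant of the coordinate differences = (-235)·35 − (-190)·(-85) = -24375.
∂h/∂x = [(+1.43)·35 − (+2.19)·(-85)] / -24375 = -0.009690
∂h/∂y = [(-235)·(+2.19) − (-190)·(+1.43)] / -24375 = +0.009967
|∇h| = √(-0.009690² + 0.009967²) = 0.0139
Seepage velocity v = K·i/n = 0.2 × 0.0139 / 0.33 = 0.008424 m/day = 3.077 m/yr.

3.1 m/yr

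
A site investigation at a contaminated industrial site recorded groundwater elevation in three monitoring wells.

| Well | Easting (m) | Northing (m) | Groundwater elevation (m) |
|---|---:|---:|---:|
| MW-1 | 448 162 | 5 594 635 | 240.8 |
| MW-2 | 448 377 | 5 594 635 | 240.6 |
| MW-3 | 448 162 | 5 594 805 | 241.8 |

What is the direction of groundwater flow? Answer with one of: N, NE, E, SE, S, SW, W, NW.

∂h/∂x = (240.6 − 240.8) / (448377 − 448162) = -0.0009302
∂h/∂y = (241.8 − 240.8) / (5594805 − 5594635) = +0.005882
Flow = −∇h = (+0.0009302 east, -0.005882 north), which points south.

S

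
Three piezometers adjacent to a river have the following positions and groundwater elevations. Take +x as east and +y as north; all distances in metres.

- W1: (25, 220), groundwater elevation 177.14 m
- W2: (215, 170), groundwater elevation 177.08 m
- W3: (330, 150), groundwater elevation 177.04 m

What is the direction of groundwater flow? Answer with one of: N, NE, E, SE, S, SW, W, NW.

Differences from W1: to W2 (Δx, Δy, Δh) = (190, -50, -0.06); to W3 = (305, -70, -0.10).
Determinant of the coordinate differences = 190·(-70) − 305·(-50) = 1950.
∂h/∂x = [(-0.06)·(-70) − (-0.10)·(-50)] / 1950 = -0.0004103
∂h/∂y = [190·(-0.10) − 305·(-0.06)] / 1950 = -0.0003590
Flow = −∇h = (+0.0004103 east, +0.0003590 north), which points northeast.

NE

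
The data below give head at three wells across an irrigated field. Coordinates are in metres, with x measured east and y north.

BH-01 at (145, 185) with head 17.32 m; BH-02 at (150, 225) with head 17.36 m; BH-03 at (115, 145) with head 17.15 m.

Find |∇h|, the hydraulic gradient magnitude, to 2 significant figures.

With h = a·x + b·y + c and BH-01 as origin, the differences give:
  5·a + 40·b = +0.04
  (-30)·a + (-40)·b = -0.17
Eliminate b (×(-40) and ×40, subtract): 1000·a = 5.200 → a = ∂h/∂x = +0.005200
Back-substitute: b = ∂h/∂y = +0.0003500.
|∇h| = √(0.005200² + 0.0003500²) = 0.005212

0.0052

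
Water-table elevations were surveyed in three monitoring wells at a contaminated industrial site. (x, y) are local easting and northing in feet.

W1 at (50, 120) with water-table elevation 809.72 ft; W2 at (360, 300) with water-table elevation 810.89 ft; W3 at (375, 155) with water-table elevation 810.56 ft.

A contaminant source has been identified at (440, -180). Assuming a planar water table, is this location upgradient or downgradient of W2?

downgradient

Differences from W1: to W2 (Δx, Δy, Δh) = (310, 180, +1.17); to W3 = (325, 35, +0.84).
Solve a·Δx + b·Δy = Δh: det = 310·35 − 325·180 = -47650.
∂h/∂x = [(+1.17)·35 − (+0.84)·180] / -47650 = +0.002314
∂h/∂y = [310·(+0.84) − 325·(+1.17)] / -47650 = +0.002515
Head at (440, -180) = 809.72 + (+0.002314)·(390) + (+0.002515)·(-300) = 809.87 ft.
That is lower than the 810.89 ft at W2, so the point is downgradient.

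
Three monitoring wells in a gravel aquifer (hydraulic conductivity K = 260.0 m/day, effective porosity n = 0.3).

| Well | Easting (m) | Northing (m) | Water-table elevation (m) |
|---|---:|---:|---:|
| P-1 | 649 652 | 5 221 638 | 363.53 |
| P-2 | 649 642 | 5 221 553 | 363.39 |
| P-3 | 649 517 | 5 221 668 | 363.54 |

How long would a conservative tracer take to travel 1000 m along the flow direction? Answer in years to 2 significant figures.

Differences from P-1: to P-2 (Δx, Δy, Δh) = (-10, -85, -0.14); to P-3 = (-135, 30, +0.01).
Determinant of the coordinate differences = (-10)·30 − (-135)·(-85) = -11775.
∂h/∂x = [(-0.14)·30 − (+0.01)·(-85)] / -11775 = +0.0002845
∂h/∂y = [(-10)·(+0.01) − (-135)·(-0.14)] / -11775 = +0.001614
|∇h| = √(0.0002845² + 0.001614²) = 0.001639
Seepage velocity v = K·i/n = 260.0 × 0.001639 / 0.3 = 1.42 m/day.
t = 1000 / 1.42 = 704.2 days = 1.93 years.

1.9 years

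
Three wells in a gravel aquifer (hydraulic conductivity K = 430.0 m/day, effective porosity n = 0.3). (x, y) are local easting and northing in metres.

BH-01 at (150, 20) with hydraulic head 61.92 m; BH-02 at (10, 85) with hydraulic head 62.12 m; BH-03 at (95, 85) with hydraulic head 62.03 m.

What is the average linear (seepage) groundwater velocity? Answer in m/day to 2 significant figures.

Taking BH-01 as reference: BH-02−BH-01 = (-140, 65, +0.20); BH-03−BH-01 = (-55, 65, +0.11).
Solve a·Δx + b·Δy = Δh: det = (-140)·65 − (-55)·65 = -5525.
∂h/∂x = [(+0.20)·65 − (+0.11)·65] / -5525 = -0.001059
∂h/∂y = [(-140)·(+0.11) − (-55)·(+0.20)] / -5525 = +0.0007964
|∇h| = √(-0.001059² + 0.0007964²) = 0.001325
Seepage velocity v = K·i/n = 430.0 × 0.001325 / 0.3 = 1.899 m/day.

1.9 m/day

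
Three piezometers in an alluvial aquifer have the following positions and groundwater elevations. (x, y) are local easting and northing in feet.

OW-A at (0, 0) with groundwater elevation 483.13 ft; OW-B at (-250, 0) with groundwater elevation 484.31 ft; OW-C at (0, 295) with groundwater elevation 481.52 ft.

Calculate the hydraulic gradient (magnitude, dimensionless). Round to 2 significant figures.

0.0072

∂h/∂x = (484.31 − 483.13) / (-250 − 0) = -0.004720
∂h/∂y = (481.52 − 483.13) / (295 − 0) = -0.005458
|∇h| = √(-0.004720² + -0.005458²) = 0.007216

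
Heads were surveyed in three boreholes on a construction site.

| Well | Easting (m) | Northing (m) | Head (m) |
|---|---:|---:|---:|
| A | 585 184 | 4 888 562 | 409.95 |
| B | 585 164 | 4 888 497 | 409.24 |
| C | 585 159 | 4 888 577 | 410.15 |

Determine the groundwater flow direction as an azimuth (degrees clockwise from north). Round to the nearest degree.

174°

Taking A as reference: B−A = (-20, -65, -0.71); C−A = (-25, 15, +0.20).
Solve a·Δx + b·Δy = Δh: det = (-20)·15 − (-25)·(-65) = -1925.
∂h/∂x = [(-0.71)·15 − (+0.20)·(-65)] / -1925 = -0.001221
∂h/∂y = [(-20)·(+0.20) − (-25)·(-0.71)] / -1925 = +0.01130
Flow direction (−∇h) has components (+0.001221 E, -0.01130 N).
Azimuth = atan2(E, N) = atan2(+0.001221, -0.01130) = 173.8° ≈ 174°.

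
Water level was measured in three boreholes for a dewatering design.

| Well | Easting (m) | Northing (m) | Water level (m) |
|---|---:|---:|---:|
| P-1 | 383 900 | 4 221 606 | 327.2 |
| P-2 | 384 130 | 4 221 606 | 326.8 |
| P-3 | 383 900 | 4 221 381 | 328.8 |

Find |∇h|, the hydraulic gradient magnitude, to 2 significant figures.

0.0073

∂h/∂x = (326.8 − 327.2) / (384130 − 383900) = -0.001739
∂h/∂y = (328.8 − 327.2) / (4221381 − 4221606) = -0.007111
|∇h| = √(-0.001739² + -0.007111²) = 0.007321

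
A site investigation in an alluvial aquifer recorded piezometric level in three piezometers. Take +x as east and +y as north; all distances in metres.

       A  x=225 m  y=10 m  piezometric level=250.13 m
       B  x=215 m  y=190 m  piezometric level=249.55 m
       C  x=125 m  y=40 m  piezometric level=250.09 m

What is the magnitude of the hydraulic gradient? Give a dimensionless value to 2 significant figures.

0.0033

Differences from A: to B (Δx, Δy, Δh) = (-10, 180, -0.58); to C = (-100, 30, -0.04).
Solve a·Δx + b·Δy = Δh: det = (-10)·30 − (-100)·180 = 17700.
∂h/∂x = [(-0.58)·30 − (-0.04)·180] / 17700 = -0.0005763
∂h/∂y = [(-10)·(-0.04) − (-100)·(-0.58)] / 17700 = -0.003254
|∇h| = √(-0.0005763² + -0.003254²) = 0.003305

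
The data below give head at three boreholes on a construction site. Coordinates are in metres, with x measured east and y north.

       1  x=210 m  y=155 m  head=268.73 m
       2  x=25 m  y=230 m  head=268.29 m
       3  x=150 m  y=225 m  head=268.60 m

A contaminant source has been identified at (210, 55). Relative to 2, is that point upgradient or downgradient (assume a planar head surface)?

Taking 1 as reference: 2−1 = (-185, 75, -0.44); 3−1 = (-60, 70, -0.13).
Solve a·Δx + b·Δy = Δh: det = (-185)·70 − (-60)·75 = -8450.
∂h/∂x = [(-0.44)·70 − (-0.13)·75] / -8450 = +0.002491
∂h/∂y = [(-185)·(-0.13) − (-60)·(-0.44)] / -8450 = +0.0002781
Head at (210, 55) = 268.73 + (+0.002491)·(0) + (+0.0002781)·(-100) = 268.70 m.
That is higher than the 268.29 m at 2, so the point is upgradient.

upgradient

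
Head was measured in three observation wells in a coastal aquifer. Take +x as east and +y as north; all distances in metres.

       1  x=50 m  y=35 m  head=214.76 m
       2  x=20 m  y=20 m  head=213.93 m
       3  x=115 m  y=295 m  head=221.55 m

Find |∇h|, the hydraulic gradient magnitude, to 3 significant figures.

0.0276

Taking 1 as reference: 2−1 = (-30, -15, -0.83); 3−1 = (65, 260, +6.79).
Determinant of the coordinate differences = (-30)·260 − 65·(-15) = -6825.
∂h/∂x = [(-0.83)·260 − (+6.79)·(-15)] / -6825 = +0.01670
∂h/∂y = [(-30)·(+6.79) − 65·(-0.83)] / -6825 = +0.02194
|∇h| = √(0.01670² + 0.02194²) = 0.02757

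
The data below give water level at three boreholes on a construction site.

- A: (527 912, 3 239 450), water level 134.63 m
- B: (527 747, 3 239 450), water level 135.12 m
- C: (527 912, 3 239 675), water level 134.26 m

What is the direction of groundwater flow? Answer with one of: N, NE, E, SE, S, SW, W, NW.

NE

∂h/∂x = (135.12 − 134.63) / (527747 − 527912) = -0.002970
∂h/∂y = (134.26 − 134.63) / (3239675 − 3239450) = -0.001644
Flow = −∇h = (+0.002970 east, +0.001644 north), which points northeast.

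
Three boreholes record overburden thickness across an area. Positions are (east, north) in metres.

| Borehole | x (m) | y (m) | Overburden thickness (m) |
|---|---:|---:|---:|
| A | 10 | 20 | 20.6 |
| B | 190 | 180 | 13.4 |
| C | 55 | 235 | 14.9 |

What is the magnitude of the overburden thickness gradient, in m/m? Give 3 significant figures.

0.0301 m/m

Taking A as reference: B−A = (180, 160, -7.2); C−A = (45, 215, -5.7).
Determinant of the coordinate differences = 180·215 − 45·160 = 31500.
∂d/∂x = [(-7.2)·215 − (-5.7)·160] / 31500 = -0.02019
∂d/∂y = [180·(-5.7) − 45·(-7.2)] / 31500 = -0.02229
|∇f| = √(-0.02019² + -0.02229²) = 0.03007 m/m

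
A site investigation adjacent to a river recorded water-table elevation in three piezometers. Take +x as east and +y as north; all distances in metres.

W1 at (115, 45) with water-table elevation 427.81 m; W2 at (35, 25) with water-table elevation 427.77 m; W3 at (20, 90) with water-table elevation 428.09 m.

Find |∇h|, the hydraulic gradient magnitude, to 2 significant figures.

0.0048

Taking W1 as reference: W2−W1 = (-80, -20, -0.04); W3−W1 = (-95, 45, +0.28).
Solve a·Δx + b·Δy = Δh: det = (-80)·45 − (-95)·(-20) = -5500.
∂h/∂x = [(-0.04)·45 − (+0.28)·(-20)] / -5500 = -0.0006909
∂h/∂y = [(-80)·(+0.28) − (-95)·(-0.04)] / -5500 = +0.004764
|∇h| = √(-0.0006909² + 0.004764²) = 0.004814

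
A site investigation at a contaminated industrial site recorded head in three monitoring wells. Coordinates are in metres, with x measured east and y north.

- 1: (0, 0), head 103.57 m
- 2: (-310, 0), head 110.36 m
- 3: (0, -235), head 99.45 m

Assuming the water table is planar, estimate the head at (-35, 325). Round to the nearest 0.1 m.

∂h/∂x = (110.36 − 103.57) / (-310 − 0) = -0.02190
∂h/∂y = (99.45 − 103.57) / (-235 − 0) = +0.01753
h(-35, 325) = 103.57 + (-0.02190)·(-35) + (+0.01753)·(325) = 103.57 +0.767 +5.698 = 110.034 m.

110.0 m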